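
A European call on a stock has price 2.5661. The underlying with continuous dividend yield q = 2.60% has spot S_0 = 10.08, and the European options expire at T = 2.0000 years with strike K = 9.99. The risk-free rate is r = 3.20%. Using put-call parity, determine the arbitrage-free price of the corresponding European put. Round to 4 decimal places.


Answer: Put price = 2.3675

Derivation:
Put-call parity: C - P = S_0 * exp(-qT) - K * exp(-rT).
S_0 * exp(-qT) = 10.0800 * 0.94932887 = 9.56923498
K * exp(-rT) = 9.9900 * 0.93800500 = 9.37066995
P = C - S*exp(-qT) + K*exp(-rT)
P = 2.5661 - 9.56923498 + 9.37066995 = 2.3675


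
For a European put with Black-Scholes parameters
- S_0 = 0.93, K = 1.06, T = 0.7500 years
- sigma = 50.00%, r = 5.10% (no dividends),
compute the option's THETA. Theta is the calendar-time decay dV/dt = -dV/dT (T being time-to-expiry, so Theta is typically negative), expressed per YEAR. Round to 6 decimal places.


Answer: Theta = -0.072423

Derivation:
d1 = 0.0026798268; d2 = -0.4303328751
phi(d1) = 0.3989408479; exp(-qT) = 1.0000000000; exp(-rT) = 0.9624722927
Theta = -S*exp(-qT)*phi(d1)*sigma/(2*sqrt(T)) + r*K*exp(-rT)*N(-d2) - q*S*exp(-qT)*N(-d1)
N(-d1) = 0.4989309051; N(-d2) = 0.6665232419; sqrt(T) = 0.8660254038
Term 1 = -0.9300 * 1.0000000000 * 0.3989408479 * 0.5000 / (2 * 0.8660254038) = -0.1071028018
Term 2 = 0.0510 * 1.0600 * 0.9624722927 * 0.6665232419 = 0.0346800389
Term 3 = 0 (no dividend yield, q = 0)
Theta = -0.1071028018 + (0.0346800389) + (0.0000000000) = -0.072423


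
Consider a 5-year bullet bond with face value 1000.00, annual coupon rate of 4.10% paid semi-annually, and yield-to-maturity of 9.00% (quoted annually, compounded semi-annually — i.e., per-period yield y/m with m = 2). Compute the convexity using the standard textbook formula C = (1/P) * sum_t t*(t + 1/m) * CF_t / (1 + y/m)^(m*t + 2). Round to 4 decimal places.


Coupon per period c = face * coupon_rate / m = 20.500000
Periods per year m = 2; per-period yield y/m = 0.045000
Number of cashflows N = 10
Cashflows (t years, CF_t, discount factor 1/(1+y/m)^(m*t), PV):
  t = 0.5000: CF_t = 20.500000, DF = 0.956938, PV = 19.617225
  t = 1.0000: CF_t = 20.500000, DF = 0.915730, PV = 18.772464
  t = 1.5000: CF_t = 20.500000, DF = 0.876297, PV = 17.964080
  t = 2.0000: CF_t = 20.500000, DF = 0.838561, PV = 17.190508
  t = 2.5000: CF_t = 20.500000, DF = 0.802451, PV = 16.450246
  t = 3.0000: CF_t = 20.500000, DF = 0.767896, PV = 15.741863
  t = 3.5000: CF_t = 20.500000, DF = 0.734828, PV = 15.063983
  t = 4.0000: CF_t = 20.500000, DF = 0.703185, PV = 14.415295
  t = 4.5000: CF_t = 20.500000, DF = 0.672904, PV = 13.794541
  t = 5.0000: CF_t = 1020.500000, DF = 0.643928, PV = 657.128200
Price P = sum_t PV_t = 806.138405
Convexity numerator sum_t t*(t + 1/m) * CF_t / (1+y/m)^(m*t + 2):
  t = 0.5000: term = 8.982040
  t = 1.0000: term = 25.785761
  t = 1.5000: term = 49.350739
  t = 2.0000: term = 78.709313
  t = 2.5000: term = 112.979875
  t = 3.0000: term = 151.360599
  t = 3.5000: term = 193.123571
  t = 4.0000: term = 237.609315
  t = 4.5000: term = 284.221668
  t = 5.0000: term = 16548.179288
Convexity = (1/P) * sum = 17690.302169 / 806.138405 = 21.944497

Answer: Convexity = 21.9445


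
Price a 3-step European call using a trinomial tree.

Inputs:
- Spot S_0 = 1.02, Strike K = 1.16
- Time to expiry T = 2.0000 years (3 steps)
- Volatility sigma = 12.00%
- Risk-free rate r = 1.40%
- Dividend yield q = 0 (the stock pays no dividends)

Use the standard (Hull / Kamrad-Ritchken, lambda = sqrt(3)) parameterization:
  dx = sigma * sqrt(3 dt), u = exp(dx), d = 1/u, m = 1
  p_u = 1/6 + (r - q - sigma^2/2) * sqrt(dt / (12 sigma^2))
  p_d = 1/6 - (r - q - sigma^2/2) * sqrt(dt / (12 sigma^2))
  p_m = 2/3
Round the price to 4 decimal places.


dt = T/N = 0.666667; dx = sigma*sqrt(3*dt) = 0.169706
u = exp(dx) = 1.184956; d = 1/u = 0.843913
p_u = 0.180023, p_m = 0.666667, p_d = 0.153310
Discount per step: exp(-r*dt) = 0.990710
Stock lattice S(k, j) with j the centered position index:
  k=0: S(0,+0) = 1.0200
  k=1: S(1,-1) = 0.8608; S(1,+0) = 1.0200; S(1,+1) = 1.2087
  k=2: S(2,-2) = 0.7264; S(2,-1) = 0.8608; S(2,+0) = 1.0200; S(2,+1) = 1.2087; S(2,+2) = 1.4322
  k=3: S(3,-3) = 0.6130; S(3,-2) = 0.7264; S(3,-1) = 0.8608; S(3,+0) = 1.0200; S(3,+1) = 1.2087; S(3,+2) = 1.4322; S(3,+3) = 1.6971
Terminal payoffs V(N, j) = max(S_T - K, 0):
  V(3,-3) = 0.000000; V(3,-2) = 0.000000; V(3,-1) = 0.000000; V(3,+0) = 0.000000; V(3,+1) = 0.048655; V(3,+2) = 0.272203; V(3,+3) = 0.537098
Backward induction: V(k, j) = exp(-r*dt) * [p_u * V(k+1, j+1) + p_m * V(k+1, j) + p_d * V(k+1, j-1)]
  V(2,-2) = exp(-r*dt) * [p_u*0.000000 + p_m*0.000000 + p_d*0.000000] = 0.000000
  V(2,-1) = exp(-r*dt) * [p_u*0.000000 + p_m*0.000000 + p_d*0.000000] = 0.000000
  V(2,+0) = exp(-r*dt) * [p_u*0.048655 + p_m*0.000000 + p_d*0.000000] = 0.008678
  V(2,+1) = exp(-r*dt) * [p_u*0.272203 + p_m*0.048655 + p_d*0.000000] = 0.080683
  V(2,+2) = exp(-r*dt) * [p_u*0.537098 + p_m*0.272203 + p_d*0.048655] = 0.282965
  V(1,-1) = exp(-r*dt) * [p_u*0.008678 + p_m*0.000000 + p_d*0.000000] = 0.001548
  V(1,+0) = exp(-r*dt) * [p_u*0.080683 + p_m*0.008678 + p_d*0.000000] = 0.020121
  V(1,+1) = exp(-r*dt) * [p_u*0.282965 + p_m*0.080683 + p_d*0.008678] = 0.105074
  V(0,+0) = exp(-r*dt) * [p_u*0.105074 + p_m*0.020121 + p_d*0.001548] = 0.032265

Answer: Price = V(0,0) = 0.0323


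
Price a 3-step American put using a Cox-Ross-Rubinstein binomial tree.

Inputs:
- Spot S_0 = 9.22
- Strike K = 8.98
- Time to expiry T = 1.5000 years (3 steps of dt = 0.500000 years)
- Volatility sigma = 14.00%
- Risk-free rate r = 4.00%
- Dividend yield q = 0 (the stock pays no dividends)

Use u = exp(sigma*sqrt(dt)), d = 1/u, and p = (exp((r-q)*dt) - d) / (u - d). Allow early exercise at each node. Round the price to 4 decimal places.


dt = T/N = 0.500000
u = exp(sigma*sqrt(dt)) = 1.104061; d = 1/u = 0.905747
p = (exp((r-q)*dt) - d) / (u - d) = 0.577137
Discount per step: exp(-r*dt) = 0.980199
Stock lattice S(k, i) with i counting down-moves:
  k=0: S(0,0) = 9.2200
  k=1: S(1,0) = 10.1794; S(1,1) = 8.3510
  k=2: S(2,0) = 11.2387; S(2,1) = 9.2200; S(2,2) = 7.5639
  k=3: S(3,0) = 12.4082; S(3,1) = 10.1794; S(3,2) = 8.3510; S(3,3) = 6.8510
Terminal payoffs V(N, i) = max(K - S_T, 0):
  V(3,0) = 0.000000; V(3,1) = 0.000000; V(3,2) = 0.629010; V(3,3) = 2.129030
Backward induction: V(k, i) = exp(-r*dt) * [p * V(k+1, i) + (1-p) * V(k+1, i+1)]; then take max(V_cont, immediate exercise) for American.
  V(2,0) = exp(-r*dt) * [p*0.000000 + (1-p)*0.000000] = 0.000000; exercise = 0.000000; V(2,0) = max -> 0.000000
  V(2,1) = exp(-r*dt) * [p*0.000000 + (1-p)*0.629010] = 0.260718; exercise = 0.000000; V(2,1) = max -> 0.260718
  V(2,2) = exp(-r*dt) * [p*0.629010 + (1-p)*2.129030] = 1.238298; exercise = 1.416114; V(2,2) = max -> 1.416114
  V(1,0) = exp(-r*dt) * [p*0.000000 + (1-p)*0.260718] = 0.108065; exercise = 0.000000; V(1,0) = max -> 0.108065
  V(1,1) = exp(-r*dt) * [p*0.260718 + (1-p)*1.416114] = 0.734455; exercise = 0.629010; V(1,1) = max -> 0.734455
  V(0,0) = exp(-r*dt) * [p*0.108065 + (1-p)*0.734455] = 0.365557; exercise = 0.000000; V(0,0) = max -> 0.365557

Answer: Price = V(0,0) = 0.3656


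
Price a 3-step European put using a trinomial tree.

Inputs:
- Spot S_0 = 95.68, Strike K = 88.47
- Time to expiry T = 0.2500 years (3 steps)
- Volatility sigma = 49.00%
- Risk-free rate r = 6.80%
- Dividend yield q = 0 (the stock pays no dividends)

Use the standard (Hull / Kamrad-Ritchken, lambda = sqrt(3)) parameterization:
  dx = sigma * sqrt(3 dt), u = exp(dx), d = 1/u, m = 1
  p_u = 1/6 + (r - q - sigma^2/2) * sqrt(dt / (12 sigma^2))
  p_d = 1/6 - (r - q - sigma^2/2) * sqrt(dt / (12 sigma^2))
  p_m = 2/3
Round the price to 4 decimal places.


Answer: Price = V(0,0) = 5.3542

Derivation:
dt = T/N = 0.083333; dx = sigma*sqrt(3*dt) = 0.245000
u = exp(dx) = 1.277621; d = 1/u = 0.782705
p_u = 0.157815, p_m = 0.666667, p_d = 0.175519
Discount per step: exp(-r*dt) = 0.994349
Stock lattice S(k, j) with j the centered position index:
  k=0: S(0,+0) = 95.6800
  k=1: S(1,-1) = 74.8892; S(1,+0) = 95.6800; S(1,+1) = 122.2428
  k=2: S(2,-2) = 58.6161; S(2,-1) = 74.8892; S(2,+0) = 95.6800; S(2,+1) = 122.2428; S(2,+2) = 156.1800
  k=3: S(3,-3) = 45.8791; S(3,-2) = 58.6161; S(3,-1) = 74.8892; S(3,+0) = 95.6800; S(3,+1) = 122.2428; S(3,+2) = 156.1800; S(3,+3) = 199.5389
Terminal payoffs V(N, j) = max(K - S_T, 0):
  V(3,-3) = 42.590918; V(3,-2) = 29.853907; V(3,-1) = 13.580830; V(3,+0) = 0.000000; V(3,+1) = 0.000000; V(3,+2) = 0.000000; V(3,+3) = 0.000000
Backward induction: V(k, j) = exp(-r*dt) * [p_u * V(k+1, j+1) + p_m * V(k+1, j) + p_d * V(k+1, j-1)]
  V(2,-2) = exp(-r*dt) * [p_u*13.580830 + p_m*29.853907 + p_d*42.590918] = 29.354546
  V(2,-1) = exp(-r*dt) * [p_u*0.000000 + p_m*13.580830 + p_d*29.853907] = 14.213036
  V(2,+0) = exp(-r*dt) * [p_u*0.000000 + p_m*0.000000 + p_d*13.580830] = 2.370220
  V(2,+1) = exp(-r*dt) * [p_u*0.000000 + p_m*0.000000 + p_d*0.000000] = 0.000000
  V(2,+2) = exp(-r*dt) * [p_u*0.000000 + p_m*0.000000 + p_d*0.000000] = 0.000000
  V(1,-1) = exp(-r*dt) * [p_u*2.370220 + p_m*14.213036 + p_d*29.354546] = 14.916916
  V(1,+0) = exp(-r*dt) * [p_u*0.000000 + p_m*2.370220 + p_d*14.213036] = 4.051775
  V(1,+1) = exp(-r*dt) * [p_u*0.000000 + p_m*0.000000 + p_d*2.370220] = 0.413667
  V(0,+0) = exp(-r*dt) * [p_u*0.413667 + p_m*4.051775 + p_d*14.916916] = 5.354237


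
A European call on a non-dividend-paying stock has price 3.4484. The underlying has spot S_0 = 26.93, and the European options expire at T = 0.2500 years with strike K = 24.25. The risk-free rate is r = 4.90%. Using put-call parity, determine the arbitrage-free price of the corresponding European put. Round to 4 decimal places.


Answer: Put price = 0.4731

Derivation:
Put-call parity: C - P = S_0 * exp(-qT) - K * exp(-rT).
S_0 * exp(-qT) = 26.9300 * 1.00000000 = 26.93000000
K * exp(-rT) = 24.2500 * 0.98782473 = 23.95474960
P = C - S*exp(-qT) + K*exp(-rT)
P = 3.4484 - 26.93000000 + 23.95474960 = 0.4731


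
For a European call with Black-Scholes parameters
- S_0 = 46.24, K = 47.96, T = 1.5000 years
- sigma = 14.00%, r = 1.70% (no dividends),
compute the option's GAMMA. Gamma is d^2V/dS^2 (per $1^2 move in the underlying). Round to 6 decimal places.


d1 = 0.0214499146; d2 = -0.1500143674
phi(d1) = 0.3988505145; exp(-qT) = 1.0000000000; exp(-rT) = 0.9748223790
Gamma = exp(-qT) * phi(d1) / (S * sigma * sqrt(T)) = 1.0000000000 * 0.3988505145 / (46.2400 * 0.1400 * 1.2247448714) = 0.050306

Answer: Gamma = 0.050306


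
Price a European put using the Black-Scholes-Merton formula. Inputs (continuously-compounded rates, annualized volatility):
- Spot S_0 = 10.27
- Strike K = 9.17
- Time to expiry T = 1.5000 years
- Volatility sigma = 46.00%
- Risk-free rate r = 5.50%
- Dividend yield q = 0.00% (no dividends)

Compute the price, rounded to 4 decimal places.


d1 = (ln(S/K) + (r - q + 0.5*sigma^2) * T) / (sigma * sqrt(T)) = 0.62921665
d2 = d1 - sigma * sqrt(T) = 0.06583401
exp(-rT) = 0.92081144; exp(-qT) = 1.00000000
P = K * exp(-rT) * N(-d2) - S_0 * exp(-qT) * N(-d1)
N(-d1) = 0.26460362; N(-d2) = 0.47375499
P = 9.1700 * 0.92081144 * 0.47375499 - 10.2700 * 1.00000000 * 0.26460362 = 1.2828

Answer: Price = 1.2828


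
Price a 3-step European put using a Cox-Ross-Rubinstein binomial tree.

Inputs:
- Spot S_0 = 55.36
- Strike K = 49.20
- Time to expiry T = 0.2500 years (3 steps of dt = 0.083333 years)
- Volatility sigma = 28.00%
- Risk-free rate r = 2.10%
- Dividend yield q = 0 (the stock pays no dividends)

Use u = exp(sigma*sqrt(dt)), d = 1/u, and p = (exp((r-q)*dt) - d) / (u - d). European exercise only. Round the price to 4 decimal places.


dt = T/N = 0.083333
u = exp(sigma*sqrt(dt)) = 1.084186; d = 1/u = 0.922351
p = (exp((r-q)*dt) - d) / (u - d) = 0.490627
Discount per step: exp(-r*dt) = 0.998252
Stock lattice S(k, i) with i counting down-moves:
  k=0: S(0,0) = 55.3600
  k=1: S(1,0) = 60.0205; S(1,1) = 51.0614
  k=2: S(2,0) = 65.0734; S(2,1) = 55.3600; S(2,2) = 47.0965
  k=3: S(3,0) = 70.5516; S(3,1) = 60.0205; S(3,2) = 51.0614; S(3,3) = 43.4395
Terminal payoffs V(N, i) = max(K - S_T, 0):
  V(3,0) = 0.000000; V(3,1) = 0.000000; V(3,2) = 0.000000; V(3,3) = 5.760455
Backward induction: V(k, i) = exp(-r*dt) * [p * V(k+1, i) + (1-p) * V(k+1, i+1)].
  V(2,0) = exp(-r*dt) * [p*0.000000 + (1-p)*0.000000] = 0.000000
  V(2,1) = exp(-r*dt) * [p*0.000000 + (1-p)*0.000000] = 0.000000
  V(2,2) = exp(-r*dt) * [p*0.000000 + (1-p)*5.760455] = 2.929091
  V(1,0) = exp(-r*dt) * [p*0.000000 + (1-p)*0.000000] = 0.000000
  V(1,1) = exp(-r*dt) * [p*0.000000 + (1-p)*2.929091] = 1.489392
  V(0,0) = exp(-r*dt) * [p*0.000000 + (1-p)*1.489392] = 0.757330

Answer: Price = V(0,0) = 0.7573


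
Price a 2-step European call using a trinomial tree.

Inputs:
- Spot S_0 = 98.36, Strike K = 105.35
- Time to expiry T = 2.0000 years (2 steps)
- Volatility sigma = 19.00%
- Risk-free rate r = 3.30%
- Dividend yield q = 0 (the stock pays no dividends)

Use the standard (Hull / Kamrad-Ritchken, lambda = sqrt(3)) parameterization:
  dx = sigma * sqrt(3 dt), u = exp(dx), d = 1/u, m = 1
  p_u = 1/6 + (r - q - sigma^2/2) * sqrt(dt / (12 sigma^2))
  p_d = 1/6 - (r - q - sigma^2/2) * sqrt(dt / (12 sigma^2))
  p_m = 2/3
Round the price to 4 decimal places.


Answer: Price = V(0,0) = 10.2492

Derivation:
dt = T/N = 1.000000; dx = sigma*sqrt(3*dt) = 0.329090
u = exp(dx) = 1.389702; d = 1/u = 0.719579
p_u = 0.189381, p_m = 0.666667, p_d = 0.143952
Discount per step: exp(-r*dt) = 0.967539
Stock lattice S(k, j) with j the centered position index:
  k=0: S(0,+0) = 98.3600
  k=1: S(1,-1) = 70.7777; S(1,+0) = 98.3600; S(1,+1) = 136.6911
  k=2: S(2,-2) = 50.9301; S(2,-1) = 70.7777; S(2,+0) = 98.3600; S(2,+1) = 136.6911; S(2,+2) = 189.9600
Terminal payoffs V(N, j) = max(S_T - K, 0):
  V(2,-2) = 0.000000; V(2,-1) = 0.000000; V(2,+0) = 0.000000; V(2,+1) = 31.341132; V(2,+2) = 84.610000
Backward induction: V(k, j) = exp(-r*dt) * [p_u * V(k+1, j+1) + p_m * V(k+1, j) + p_d * V(k+1, j-1)]
  V(1,-1) = exp(-r*dt) * [p_u*0.000000 + p_m*0.000000 + p_d*0.000000] = 0.000000
  V(1,+0) = exp(-r*dt) * [p_u*31.341132 + p_m*0.000000 + p_d*0.000000] = 5.742738
  V(1,+1) = exp(-r*dt) * [p_u*84.610000 + p_m*31.341132 + p_d*0.000000] = 35.719203
  V(0,+0) = exp(-r*dt) * [p_u*35.719203 + p_m*5.742738 + p_d*0.000000] = 10.249160


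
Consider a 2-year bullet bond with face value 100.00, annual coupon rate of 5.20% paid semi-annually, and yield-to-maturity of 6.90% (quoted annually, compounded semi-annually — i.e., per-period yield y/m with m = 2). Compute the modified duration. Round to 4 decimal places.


Coupon per period c = face * coupon_rate / m = 2.600000
Periods per year m = 2; per-period yield y/m = 0.034500
Number of cashflows N = 4
Cashflows (t years, CF_t, discount factor 1/(1+y/m)^(m*t), PV):
  t = 0.5000: CF_t = 2.600000, DF = 0.966651, PV = 2.513291
  t = 1.0000: CF_t = 2.600000, DF = 0.934413, PV = 2.429475
  t = 1.5000: CF_t = 2.600000, DF = 0.903251, PV = 2.348453
  t = 2.0000: CF_t = 102.600000, DF = 0.873128, PV = 89.582954
Price P = sum_t PV_t = 96.874173
First compute Macaulay numerator sum_t t * PV_t:
  t * PV_t at t = 0.5000: 1.256646
  t * PV_t at t = 1.0000: 2.429475
  t * PV_t at t = 1.5000: 3.522679
  t * PV_t at t = 2.0000: 179.165909
Macaulay duration D = 186.374708 / 96.874173 = 1.923884
Modified duration = D / (1 + y/m) = 1.923884 / (1 + 0.034500) = 1.859724

Answer: Modified duration = 1.8597


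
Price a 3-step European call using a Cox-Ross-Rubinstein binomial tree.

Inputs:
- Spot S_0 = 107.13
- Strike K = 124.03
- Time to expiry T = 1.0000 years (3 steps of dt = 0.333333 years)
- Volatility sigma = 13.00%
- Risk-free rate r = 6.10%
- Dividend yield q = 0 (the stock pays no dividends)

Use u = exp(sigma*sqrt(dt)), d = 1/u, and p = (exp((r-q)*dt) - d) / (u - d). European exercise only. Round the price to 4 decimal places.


dt = T/N = 0.333333
u = exp(sigma*sqrt(dt)) = 1.077944; d = 1/u = 0.927692
p = (exp((r-q)*dt) - d) / (u - d) = 0.617958
Discount per step: exp(-r*dt) = 0.979872
Stock lattice S(k, i) with i counting down-moves:
  k=0: S(0,0) = 107.1300
  k=1: S(1,0) = 115.4801; S(1,1) = 99.3836
  k=2: S(2,0) = 124.4811; S(2,1) = 107.1300; S(2,2) = 92.1974
  k=3: S(3,0) = 134.1837; S(3,1) = 115.4801; S(3,2) = 99.3836; S(3,3) = 85.5308
Terminal payoffs V(N, i) = max(S_T - K, 0):
  V(3,0) = 10.153686; V(3,1) = 0.000000; V(3,2) = 0.000000; V(3,3) = 0.000000
Backward induction: V(k, i) = exp(-r*dt) * [p * V(k+1, i) + (1-p) * V(k+1, i+1)].
  V(2,0) = exp(-r*dt) * [p*10.153686 + (1-p)*0.000000] = 6.148260
  V(2,1) = exp(-r*dt) * [p*0.000000 + (1-p)*0.000000] = 0.000000
  V(2,2) = exp(-r*dt) * [p*0.000000 + (1-p)*0.000000] = 0.000000
  V(1,0) = exp(-r*dt) * [p*6.148260 + (1-p)*0.000000] = 3.722895
  V(1,1) = exp(-r*dt) * [p*0.000000 + (1-p)*0.000000] = 0.000000
  V(0,0) = exp(-r*dt) * [p*3.722895 + (1-p)*0.000000] = 2.254287

Answer: Price = V(0,0) = 2.2543


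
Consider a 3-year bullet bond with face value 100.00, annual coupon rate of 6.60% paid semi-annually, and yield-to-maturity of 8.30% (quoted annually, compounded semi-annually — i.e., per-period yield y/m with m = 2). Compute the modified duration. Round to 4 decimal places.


Coupon per period c = face * coupon_rate / m = 3.300000
Periods per year m = 2; per-period yield y/m = 0.041500
Number of cashflows N = 6
Cashflows (t years, CF_t, discount factor 1/(1+y/m)^(m*t), PV):
  t = 0.5000: CF_t = 3.300000, DF = 0.960154, PV = 3.168507
  t = 1.0000: CF_t = 3.300000, DF = 0.921895, PV = 3.042253
  t = 1.5000: CF_t = 3.300000, DF = 0.885161, PV = 2.921031
  t = 2.0000: CF_t = 3.300000, DF = 0.849890, PV = 2.804638
  t = 2.5000: CF_t = 3.300000, DF = 0.816025, PV = 2.692884
  t = 3.0000: CF_t = 103.300000, DF = 0.783510, PV = 80.936548
Price P = sum_t PV_t = 95.565860
First compute Macaulay numerator sum_t t * PV_t:
  t * PV_t at t = 0.5000: 1.584253
  t * PV_t at t = 1.0000: 3.042253
  t * PV_t at t = 1.5000: 4.381546
  t * PV_t at t = 2.0000: 5.609276
  t * PV_t at t = 2.5000: 6.732209
  t * PV_t at t = 3.0000: 242.809643
Macaulay duration D = 264.159181 / 95.565860 = 2.764158
Modified duration = D / (1 + y/m) = 2.764158 / (1 + 0.041500) = 2.654017

Answer: Modified duration = 2.6540


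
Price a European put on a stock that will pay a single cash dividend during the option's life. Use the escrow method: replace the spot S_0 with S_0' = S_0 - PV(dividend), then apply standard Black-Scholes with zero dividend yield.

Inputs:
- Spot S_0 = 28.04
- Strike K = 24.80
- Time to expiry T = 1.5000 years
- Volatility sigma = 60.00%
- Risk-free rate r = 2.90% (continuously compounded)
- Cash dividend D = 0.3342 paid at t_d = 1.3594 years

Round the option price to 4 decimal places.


Answer: Price = 5.5454

Derivation:
PV(D) = D * exp(-r * t_d) = 0.3342 * 0.96134436 = 0.32128128
S_0' = S_0 - PV(D) = 28.0400 - 0.32128128 = 27.71871872
d1 = (ln(S_0'/K) + (r + sigma^2/2)*T) / (sigma*sqrt(T)) = 0.57803099
d2 = d1 - sigma*sqrt(T) = -0.15681593
exp(-rT) = 0.95743255
N(-d1) = 0.28162160; N(-d2) = 0.56230504
P = K * exp(-rT) * N(-d2) - S_0' * N(-d1) = 24.8000 * 0.95743255 * 0.56230504 - 27.71871872 * 0.28162160 = 5.5454


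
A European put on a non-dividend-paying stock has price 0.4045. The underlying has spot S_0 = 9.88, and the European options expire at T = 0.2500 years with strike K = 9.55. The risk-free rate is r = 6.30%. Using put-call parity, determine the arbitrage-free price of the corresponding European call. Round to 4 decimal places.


Put-call parity: C - P = S_0 * exp(-qT) - K * exp(-rT).
S_0 * exp(-qT) = 9.8800 * 1.00000000 = 9.88000000
K * exp(-rT) = 9.5500 * 0.98437338 = 9.40076580
C = P + S*exp(-qT) - K*exp(-rT)
C = 0.4045 + 9.88000000 - 9.40076580 = 0.8837

Answer: Call price = 0.8837


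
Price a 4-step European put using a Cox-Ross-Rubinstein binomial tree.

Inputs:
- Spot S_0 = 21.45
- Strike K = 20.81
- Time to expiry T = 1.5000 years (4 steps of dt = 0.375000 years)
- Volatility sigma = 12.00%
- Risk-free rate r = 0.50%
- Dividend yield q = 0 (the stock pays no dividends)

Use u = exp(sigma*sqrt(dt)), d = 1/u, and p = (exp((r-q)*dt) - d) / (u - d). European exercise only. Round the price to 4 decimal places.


Answer: Price = V(0,0) = 0.8942

Derivation:
dt = T/N = 0.375000
u = exp(sigma*sqrt(dt)) = 1.076252; d = 1/u = 0.929150
p = (exp((r-q)*dt) - d) / (u - d) = 0.494395
Discount per step: exp(-r*dt) = 0.998127
Stock lattice S(k, i) with i counting down-moves:
  k=0: S(0,0) = 21.4500
  k=1: S(1,0) = 23.0856; S(1,1) = 19.9303
  k=2: S(2,0) = 24.8459; S(2,1) = 21.4500; S(2,2) = 18.5182
  k=3: S(3,0) = 26.7405; S(3,1) = 23.0856; S(3,2) = 19.9303; S(3,3) = 17.2062
  k=4: S(4,0) = 28.7795; S(4,1) = 24.8459; S(4,2) = 21.4500; S(4,3) = 18.5182; S(4,4) = 15.9872
Terminal payoffs V(N, i) = max(K - S_T, 0):
  V(4,0) = 0.000000; V(4,1) = 0.000000; V(4,2) = 0.000000; V(4,3) = 2.291777; V(4,4) = 4.822840
Backward induction: V(k, i) = exp(-r*dt) * [p * V(k+1, i) + (1-p) * V(k+1, i+1)].
  V(3,0) = exp(-r*dt) * [p*0.000000 + (1-p)*0.000000] = 0.000000
  V(3,1) = exp(-r*dt) * [p*0.000000 + (1-p)*0.000000] = 0.000000
  V(3,2) = exp(-r*dt) * [p*0.000000 + (1-p)*2.291777] = 1.156563
  V(3,3) = exp(-r*dt) * [p*2.291777 + (1-p)*4.822840] = 3.564804
  V(2,0) = exp(-r*dt) * [p*0.000000 + (1-p)*0.000000] = 0.000000
  V(2,1) = exp(-r*dt) * [p*0.000000 + (1-p)*1.156563] = 0.583668
  V(2,2) = exp(-r*dt) * [p*1.156563 + (1-p)*3.564804] = 2.369733
  V(1,0) = exp(-r*dt) * [p*0.000000 + (1-p)*0.583668] = 0.294553
  V(1,1) = exp(-r*dt) * [p*0.583668 + (1-p)*2.369733] = 1.483926
  V(0,0) = exp(-r*dt) * [p*0.294553 + (1-p)*1.483926] = 0.894227


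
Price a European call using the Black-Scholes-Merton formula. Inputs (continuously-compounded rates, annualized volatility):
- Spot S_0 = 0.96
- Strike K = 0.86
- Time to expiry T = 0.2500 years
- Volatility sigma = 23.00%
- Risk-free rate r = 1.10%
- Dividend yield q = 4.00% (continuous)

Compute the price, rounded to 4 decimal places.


d1 = (ln(S/K) + (r - q + 0.5*sigma^2) * T) / (sigma * sqrt(T)) = 0.95098605
d2 = d1 - sigma * sqrt(T) = 0.83598605
exp(-rT) = 0.99725378; exp(-qT) = 0.99004983
C = S_0 * exp(-qT) * N(d1) - K * exp(-rT) * N(d2)
N(d1) = 0.82919427; N(d2) = 0.79841862
C = 0.9600 * 0.99004983 * 0.82919427 - 0.8600 * 0.99725378 * 0.79841862 = 0.1034

Answer: Price = 0.1034


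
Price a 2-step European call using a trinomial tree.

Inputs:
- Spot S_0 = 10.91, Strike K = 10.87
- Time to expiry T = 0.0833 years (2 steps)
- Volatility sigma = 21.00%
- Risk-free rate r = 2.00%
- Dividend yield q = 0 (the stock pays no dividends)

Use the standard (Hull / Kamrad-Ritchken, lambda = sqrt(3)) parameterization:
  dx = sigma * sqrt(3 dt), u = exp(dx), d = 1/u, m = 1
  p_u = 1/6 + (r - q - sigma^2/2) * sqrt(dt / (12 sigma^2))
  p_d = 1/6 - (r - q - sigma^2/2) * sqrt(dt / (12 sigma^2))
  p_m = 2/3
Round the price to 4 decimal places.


Answer: Price = V(0,0) = 0.2639

Derivation:
dt = T/N = 0.041650; dx = sigma*sqrt(3*dt) = 0.074231
u = exp(dx) = 1.077056; d = 1/u = 0.928457
p_u = 0.166092, p_m = 0.666667, p_d = 0.167242
Discount per step: exp(-r*dt) = 0.999167
Stock lattice S(k, j) with j the centered position index:
  k=0: S(0,+0) = 10.9100
  k=1: S(1,-1) = 10.1295; S(1,+0) = 10.9100; S(1,+1) = 11.7507
  k=2: S(2,-2) = 9.4048; S(2,-1) = 10.1295; S(2,+0) = 10.9100; S(2,+1) = 11.7507; S(2,+2) = 12.6561
Terminal payoffs V(N, j) = max(S_T - K, 0):
  V(2,-2) = 0.000000; V(2,-1) = 0.000000; V(2,+0) = 0.040000; V(2,+1) = 0.880681; V(2,+2) = 1.786141
Backward induction: V(k, j) = exp(-r*dt) * [p_u * V(k+1, j+1) + p_m * V(k+1, j) + p_d * V(k+1, j-1)]
  V(1,-1) = exp(-r*dt) * [p_u*0.040000 + p_m*0.000000 + p_d*0.000000] = 0.006638
  V(1,+0) = exp(-r*dt) * [p_u*0.880681 + p_m*0.040000 + p_d*0.000000] = 0.172796
  V(1,+1) = exp(-r*dt) * [p_u*1.786141 + p_m*0.880681 + p_d*0.040000] = 0.889731
  V(0,+0) = exp(-r*dt) * [p_u*0.889731 + p_m*0.172796 + p_d*0.006638] = 0.263865


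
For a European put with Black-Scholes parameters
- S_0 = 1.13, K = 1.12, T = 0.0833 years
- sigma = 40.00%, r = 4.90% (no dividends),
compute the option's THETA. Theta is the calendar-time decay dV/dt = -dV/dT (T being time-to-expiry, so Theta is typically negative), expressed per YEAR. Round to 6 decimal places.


d1 = 0.1700750530; d2 = 0.0546280955
phi(d1) = 0.3932139965; exp(-qT) = 1.0000000000; exp(-rT) = 0.9959266188
Theta = -S*exp(-qT)*phi(d1)*sigma/(2*sqrt(T)) + r*K*exp(-rT)*N(-d2) - q*S*exp(-qT)*N(-d1)
N(-d1) = 0.4324755563; N(-d2) = 0.4782173776; sqrt(T) = 0.2886173938
Term 1 = -1.1300 * 1.0000000000 * 0.3932139965 * 0.4000 / (2 * 0.2886173938) = -0.3079036992
Term 2 = 0.0490 * 1.1200 * 0.9959266188 * 0.4782173776 = 0.0261376655
Term 3 = 0 (no dividend yield, q = 0)
Theta = -0.3079036992 + (0.0261376655) + (0.0000000000) = -0.281766

Answer: Theta = -0.281766


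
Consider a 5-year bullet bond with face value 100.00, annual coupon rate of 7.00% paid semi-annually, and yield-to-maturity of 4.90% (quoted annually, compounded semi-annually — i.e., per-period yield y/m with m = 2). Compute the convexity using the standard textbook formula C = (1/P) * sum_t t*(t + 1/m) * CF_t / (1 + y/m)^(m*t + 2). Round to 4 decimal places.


Answer: Convexity = 21.6205

Derivation:
Coupon per period c = face * coupon_rate / m = 3.500000
Periods per year m = 2; per-period yield y/m = 0.024500
Number of cashflows N = 10
Cashflows (t years, CF_t, discount factor 1/(1+y/m)^(m*t), PV):
  t = 0.5000: CF_t = 3.500000, DF = 0.976086, PV = 3.416301
  t = 1.0000: CF_t = 3.500000, DF = 0.952744, PV = 3.334603
  t = 1.5000: CF_t = 3.500000, DF = 0.929960, PV = 3.254859
  t = 2.0000: CF_t = 3.500000, DF = 0.907721, PV = 3.177022
  t = 2.5000: CF_t = 3.500000, DF = 0.886013, PV = 3.101046
  t = 3.0000: CF_t = 3.500000, DF = 0.864825, PV = 3.026887
  t = 3.5000: CF_t = 3.500000, DF = 0.844143, PV = 2.954502
  t = 4.0000: CF_t = 3.500000, DF = 0.823957, PV = 2.883848
  t = 4.5000: CF_t = 3.500000, DF = 0.804252, PV = 2.814883
  t = 5.0000: CF_t = 103.500000, DF = 0.785019, PV = 81.249505
Price P = sum_t PV_t = 109.213456
Convexity numerator sum_t t*(t + 1/m) * CF_t / (1+y/m)^(m*t + 2):
  t = 0.5000: term = 1.627429
  t = 1.0000: term = 4.765533
  t = 1.5000: term = 9.303138
  t = 2.0000: term = 15.134437
  t = 2.5000: term = 22.158766
  t = 3.0000: term = 30.280402
  t = 3.5000: term = 39.408365
  t = 4.0000: term = 49.456220
  t = 4.5000: term = 60.341899
  t = 5.0000: term = 2128.773674
Convexity = (1/P) * sum = 2361.249864 / 109.213456 = 21.620503


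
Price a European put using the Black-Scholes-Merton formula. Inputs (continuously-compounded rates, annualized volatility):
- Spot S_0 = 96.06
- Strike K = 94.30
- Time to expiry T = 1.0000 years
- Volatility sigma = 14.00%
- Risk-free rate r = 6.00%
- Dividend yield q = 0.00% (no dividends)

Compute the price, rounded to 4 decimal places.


Answer: Price = 2.3210

Derivation:
d1 = (ln(S/K) + (r - q + 0.5*sigma^2) * T) / (sigma * sqrt(T)) = 0.63065576
d2 = d1 - sigma * sqrt(T) = 0.49065576
exp(-rT) = 0.94176453; exp(-qT) = 1.00000000
P = K * exp(-rT) * N(-d2) - S_0 * exp(-qT) * N(-d1)
N(-d1) = 0.26413282; N(-d2) = 0.31183497
P = 94.3000 * 0.94176453 * 0.31183497 - 96.0600 * 1.00000000 * 0.26413282 = 2.3210


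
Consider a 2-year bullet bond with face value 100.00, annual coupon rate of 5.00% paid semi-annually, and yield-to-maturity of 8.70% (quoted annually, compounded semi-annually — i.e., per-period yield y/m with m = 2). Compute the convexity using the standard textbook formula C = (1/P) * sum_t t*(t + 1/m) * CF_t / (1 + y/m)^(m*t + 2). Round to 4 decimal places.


Answer: Convexity = 4.3634

Derivation:
Coupon per period c = face * coupon_rate / m = 2.500000
Periods per year m = 2; per-period yield y/m = 0.043500
Number of cashflows N = 4
Cashflows (t years, CF_t, discount factor 1/(1+y/m)^(m*t), PV):
  t = 0.5000: CF_t = 2.500000, DF = 0.958313, PV = 2.395783
  t = 1.0000: CF_t = 2.500000, DF = 0.918365, PV = 2.295911
  t = 1.5000: CF_t = 2.500000, DF = 0.880081, PV = 2.200202
  t = 2.0000: CF_t = 102.500000, DF = 0.843393, PV = 86.447821
Price P = sum_t PV_t = 93.339718
Convexity numerator sum_t t*(t + 1/m) * CF_t / (1+y/m)^(m*t + 2):
  t = 0.5000: term = 1.100101
  t = 1.0000: term = 3.162725
  t = 1.5000: term = 6.061764
  t = 2.0000: term = 396.953056
Convexity = (1/P) * sum = 407.277646 / 93.339718 = 4.363391


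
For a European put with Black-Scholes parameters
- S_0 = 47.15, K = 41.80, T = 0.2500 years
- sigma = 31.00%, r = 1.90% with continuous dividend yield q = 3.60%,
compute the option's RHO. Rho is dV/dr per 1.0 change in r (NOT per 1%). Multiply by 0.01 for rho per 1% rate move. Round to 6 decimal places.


Answer: Rho = -2.608032

Derivation:
d1 = 0.8270978681; d2 = 0.6720978681
phi(d1) = 0.2833750553; exp(-qT) = 0.9910403788; exp(-rT) = 0.9952612634
N(-d2) = 0.2507606968
Rho = -K*T*exp(-rT)*N(-d2) = -41.8000 * 0.2500 * 0.9952612634 * 0.2507606968 = -2.608032


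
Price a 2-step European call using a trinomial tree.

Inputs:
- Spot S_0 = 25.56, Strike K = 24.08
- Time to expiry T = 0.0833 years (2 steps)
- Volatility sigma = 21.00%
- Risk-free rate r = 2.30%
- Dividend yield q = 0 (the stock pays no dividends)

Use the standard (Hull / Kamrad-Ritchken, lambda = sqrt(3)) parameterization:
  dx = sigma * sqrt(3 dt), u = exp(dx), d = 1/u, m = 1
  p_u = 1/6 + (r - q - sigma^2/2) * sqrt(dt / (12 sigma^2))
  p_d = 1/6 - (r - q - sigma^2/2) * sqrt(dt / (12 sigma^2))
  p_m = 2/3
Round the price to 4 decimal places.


Answer: Price = V(0,0) = 1.6599

Derivation:
dt = T/N = 0.041650; dx = sigma*sqrt(3*dt) = 0.074231
u = exp(dx) = 1.077056; d = 1/u = 0.928457
p_u = 0.166933, p_m = 0.666667, p_d = 0.166400
Discount per step: exp(-r*dt) = 0.999043
Stock lattice S(k, j) with j the centered position index:
  k=0: S(0,+0) = 25.5600
  k=1: S(1,-1) = 23.7314; S(1,+0) = 25.5600; S(1,+1) = 27.5296
  k=2: S(2,-2) = 22.0335; S(2,-1) = 23.7314; S(2,+0) = 25.5600; S(2,+1) = 27.5296; S(2,+2) = 29.6509
Terminal payoffs V(N, j) = max(S_T - K, 0):
  V(2,-2) = 0.000000; V(2,-1) = 0.000000; V(2,+0) = 1.480000; V(2,+1) = 3.449550; V(2,+2) = 5.570867
Backward induction: V(k, j) = exp(-r*dt) * [p_u * V(k+1, j+1) + p_m * V(k+1, j) + p_d * V(k+1, j-1)]
  V(1,-1) = exp(-r*dt) * [p_u*1.480000 + p_m*0.000000 + p_d*0.000000] = 0.246825
  V(1,+0) = exp(-r*dt) * [p_u*3.449550 + p_m*1.480000 + p_d*0.000000] = 1.561015
  V(1,+1) = exp(-r*dt) * [p_u*5.570867 + p_m*3.449550 + p_d*1.480000] = 3.472607
  V(0,+0) = exp(-r*dt) * [p_u*3.472607 + p_m*1.561015 + p_d*0.246825] = 1.659851


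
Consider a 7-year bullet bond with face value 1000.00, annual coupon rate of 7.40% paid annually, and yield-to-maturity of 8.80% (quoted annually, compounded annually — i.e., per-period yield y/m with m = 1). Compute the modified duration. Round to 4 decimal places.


Coupon per period c = face * coupon_rate / m = 74.000000
Periods per year m = 1; per-period yield y/m = 0.088000
Number of cashflows N = 7
Cashflows (t years, CF_t, discount factor 1/(1+y/m)^(m*t), PV):
  t = 1.0000: CF_t = 74.000000, DF = 0.919118, PV = 68.014706
  t = 2.0000: CF_t = 74.000000, DF = 0.844777, PV = 62.513516
  t = 3.0000: CF_t = 74.000000, DF = 0.776450, PV = 57.457276
  t = 4.0000: CF_t = 74.000000, DF = 0.713649, PV = 52.809996
  t = 5.0000: CF_t = 74.000000, DF = 0.655927, PV = 48.538600
  t = 6.0000: CF_t = 74.000000, DF = 0.602874, PV = 44.612684
  t = 7.0000: CF_t = 1074.000000, DF = 0.554112, PV = 595.116531
Price P = sum_t PV_t = 929.063309
First compute Macaulay numerator sum_t t * PV_t:
  t * PV_t at t = 1.0000: 68.014706
  t * PV_t at t = 2.0000: 125.027033
  t * PV_t at t = 3.0000: 172.371828
  t * PV_t at t = 4.0000: 211.239986
  t * PV_t at t = 5.0000: 242.692998
  t * PV_t at t = 6.0000: 267.676101
  t * PV_t at t = 7.0000: 4165.815714
Macaulay duration D = 5252.838366 / 929.063309 = 5.653908
Modified duration = D / (1 + y/m) = 5.653908 / (1 + 0.088000) = 5.196607

Answer: Modified duration = 5.1966


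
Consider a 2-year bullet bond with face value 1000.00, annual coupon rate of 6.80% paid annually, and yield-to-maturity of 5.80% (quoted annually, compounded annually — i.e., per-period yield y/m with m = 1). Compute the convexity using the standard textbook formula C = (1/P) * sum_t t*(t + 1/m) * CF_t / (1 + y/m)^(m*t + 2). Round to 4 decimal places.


Coupon per period c = face * coupon_rate / m = 68.000000
Periods per year m = 1; per-period yield y/m = 0.058000
Number of cashflows N = 2
Cashflows (t years, CF_t, discount factor 1/(1+y/m)^(m*t), PV):
  t = 1.0000: CF_t = 68.000000, DF = 0.945180, PV = 64.272212
  t = 2.0000: CF_t = 1068.000000, DF = 0.893364, PV = 954.113229
Price P = sum_t PV_t = 1018.385440
Convexity numerator sum_t t*(t + 1/m) * CF_t / (1+y/m)^(m*t + 2):
  t = 1.0000: term = 114.837018
  t = 2.0000: term = 5114.225017
Convexity = (1/P) * sum = 5229.062034 / 1018.385440 = 5.134659

Answer: Convexity = 5.1347


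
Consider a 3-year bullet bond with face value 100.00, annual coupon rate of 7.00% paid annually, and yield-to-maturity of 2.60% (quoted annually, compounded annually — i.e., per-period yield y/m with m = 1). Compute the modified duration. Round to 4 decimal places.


Coupon per period c = face * coupon_rate / m = 7.000000
Periods per year m = 1; per-period yield y/m = 0.026000
Number of cashflows N = 3
Cashflows (t years, CF_t, discount factor 1/(1+y/m)^(m*t), PV):
  t = 1.0000: CF_t = 7.000000, DF = 0.974659, PV = 6.822612
  t = 2.0000: CF_t = 7.000000, DF = 0.949960, PV = 6.649719
  t = 3.0000: CF_t = 107.000000, DF = 0.925887, PV = 99.069893
Price P = sum_t PV_t = 112.542225
First compute Macaulay numerator sum_t t * PV_t:
  t * PV_t at t = 1.0000: 6.822612
  t * PV_t at t = 2.0000: 13.299439
  t * PV_t at t = 3.0000: 297.209680
Macaulay duration D = 317.331731 / 112.542225 = 2.819668
Modified duration = D / (1 + y/m) = 2.819668 / (1 + 0.026000) = 2.748215

Answer: Modified duration = 2.7482


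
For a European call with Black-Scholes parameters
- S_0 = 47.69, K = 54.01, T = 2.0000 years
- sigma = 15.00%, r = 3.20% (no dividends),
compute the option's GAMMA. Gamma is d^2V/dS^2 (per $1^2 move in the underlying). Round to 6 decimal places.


Answer: Gamma = 0.038809

Derivation:
d1 = -0.1788861471; d2 = -0.3910181814
phi(d1) = 0.3926099475; exp(-qT) = 1.0000000000; exp(-rT) = 0.9380049995
Gamma = exp(-qT) * phi(d1) / (S * sigma * sqrt(T)) = 1.0000000000 * 0.3926099475 / (47.6900 * 0.1500 * 1.4142135624) = 0.038809


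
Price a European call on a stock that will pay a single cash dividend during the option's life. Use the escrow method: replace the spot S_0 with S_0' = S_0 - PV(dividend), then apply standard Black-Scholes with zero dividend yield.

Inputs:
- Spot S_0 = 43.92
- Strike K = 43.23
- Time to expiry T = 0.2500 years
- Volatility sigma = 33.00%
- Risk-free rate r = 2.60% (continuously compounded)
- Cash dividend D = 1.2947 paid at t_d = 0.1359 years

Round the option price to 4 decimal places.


Answer: Price = 2.6563

Derivation:
PV(D) = D * exp(-r * t_d) = 1.2947 * 0.99647284 = 1.29013338
S_0' = S_0 - PV(D) = 43.9200 - 1.29013338 = 42.62986662
d1 = (ln(S_0'/K) + (r + sigma^2/2)*T) / (sigma*sqrt(T)) = 0.03716911
d2 = d1 - sigma*sqrt(T) = -0.12783089
exp(-rT) = 0.99352108
N(d1) = 0.51482492; N(d2) = 0.44914140
C = S_0' * N(d1) - K * exp(-rT) * N(d2) = 42.62986662 * 0.51482492 - 43.2300 * 0.99352108 * 0.44914140 = 2.6563


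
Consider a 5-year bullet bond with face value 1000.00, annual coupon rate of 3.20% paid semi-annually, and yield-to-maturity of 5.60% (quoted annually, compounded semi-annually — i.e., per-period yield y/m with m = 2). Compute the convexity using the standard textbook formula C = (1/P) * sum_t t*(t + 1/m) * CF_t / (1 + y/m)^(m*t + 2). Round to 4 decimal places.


Answer: Convexity = 23.5225

Derivation:
Coupon per period c = face * coupon_rate / m = 16.000000
Periods per year m = 2; per-period yield y/m = 0.028000
Number of cashflows N = 10
Cashflows (t years, CF_t, discount factor 1/(1+y/m)^(m*t), PV):
  t = 0.5000: CF_t = 16.000000, DF = 0.972763, PV = 15.564202
  t = 1.0000: CF_t = 16.000000, DF = 0.946267, PV = 15.140275
  t = 1.5000: CF_t = 16.000000, DF = 0.920493, PV = 14.727894
  t = 2.0000: CF_t = 16.000000, DF = 0.895422, PV = 14.326745
  t = 2.5000: CF_t = 16.000000, DF = 0.871033, PV = 13.936522
  t = 3.0000: CF_t = 16.000000, DF = 0.847308, PV = 13.556928
  t = 3.5000: CF_t = 16.000000, DF = 0.824230, PV = 13.187673
  t = 4.0000: CF_t = 16.000000, DF = 0.801780, PV = 12.828476
  t = 4.5000: CF_t = 16.000000, DF = 0.779941, PV = 12.479062
  t = 5.0000: CF_t = 1016.000000, DF = 0.758698, PV = 770.837016
Price P = sum_t PV_t = 896.584793
Convexity numerator sum_t t*(t + 1/m) * CF_t / (1+y/m)^(m*t + 2):
  t = 0.5000: term = 7.363947
  t = 1.0000: term = 21.490117
  t = 1.5000: term = 41.809566
  t = 2.0000: term = 67.784641
  t = 2.5000: term = 98.907550
  t = 3.0000: term = 134.698998
  t = 3.5000: term = 174.706871
  t = 4.0000: term = 218.504981
  t = 4.5000: term = 265.691854
  t = 5.0000: term = 20058.988338
Convexity = (1/P) * sum = 21089.946863 / 896.584793 = 23.522535


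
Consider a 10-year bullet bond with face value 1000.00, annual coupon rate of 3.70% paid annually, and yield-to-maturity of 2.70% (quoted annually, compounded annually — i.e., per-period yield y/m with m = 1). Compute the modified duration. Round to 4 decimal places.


Coupon per period c = face * coupon_rate / m = 37.000000
Periods per year m = 1; per-period yield y/m = 0.027000
Number of cashflows N = 10
Cashflows (t years, CF_t, discount factor 1/(1+y/m)^(m*t), PV):
  t = 1.0000: CF_t = 37.000000, DF = 0.973710, PV = 36.027264
  t = 2.0000: CF_t = 37.000000, DF = 0.948111, PV = 35.080101
  t = 3.0000: CF_t = 37.000000, DF = 0.923185, PV = 34.157839
  t = 4.0000: CF_t = 37.000000, DF = 0.898914, PV = 33.259824
  t = 5.0000: CF_t = 37.000000, DF = 0.875282, PV = 32.385418
  t = 6.0000: CF_t = 37.000000, DF = 0.852270, PV = 31.534000
  t = 7.0000: CF_t = 37.000000, DF = 0.829864, PV = 30.704966
  t = 8.0000: CF_t = 37.000000, DF = 0.808047, PV = 29.897727
  t = 9.0000: CF_t = 37.000000, DF = 0.786803, PV = 29.111711
  t = 10.0000: CF_t = 1037.000000, DF = 0.766118, PV = 794.464179
Price P = sum_t PV_t = 1086.623030
First compute Macaulay numerator sum_t t * PV_t:
  t * PV_t at t = 1.0000: 36.027264
  t * PV_t at t = 2.0000: 70.160202
  t * PV_t at t = 3.0000: 102.473518
  t * PV_t at t = 4.0000: 133.039297
  t * PV_t at t = 5.0000: 161.927090
  t * PV_t at t = 6.0000: 189.204000
  t * PV_t at t = 7.0000: 214.934761
  t * PV_t at t = 8.0000: 239.181818
  t * PV_t at t = 9.0000: 262.005399
  t * PV_t at t = 10.0000: 7944.641790
Macaulay duration D = 9353.595139 / 1086.623030 = 8.607949
Modified duration = D / (1 + y/m) = 8.607949 / (1 + 0.027000) = 8.381644

Answer: Modified duration = 8.3816


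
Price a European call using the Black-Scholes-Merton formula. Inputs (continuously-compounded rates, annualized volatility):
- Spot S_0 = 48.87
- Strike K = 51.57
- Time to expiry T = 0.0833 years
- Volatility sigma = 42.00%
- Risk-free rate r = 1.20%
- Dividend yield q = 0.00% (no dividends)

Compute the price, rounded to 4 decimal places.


d1 = (ln(S/K) + (r - q + 0.5*sigma^2) * T) / (sigma * sqrt(T)) = -0.37477312
d2 = d1 - sigma * sqrt(T) = -0.49599242
exp(-rT) = 0.99900090; exp(-qT) = 1.00000000
C = S_0 * exp(-qT) * N(d1) - K * exp(-rT) * N(d2)
N(d1) = 0.35391460; N(d2) = 0.30994988
C = 48.8700 * 1.00000000 * 0.35391460 - 51.5700 * 0.99900090 * 0.30994988 = 1.3277

Answer: Price = 1.3277


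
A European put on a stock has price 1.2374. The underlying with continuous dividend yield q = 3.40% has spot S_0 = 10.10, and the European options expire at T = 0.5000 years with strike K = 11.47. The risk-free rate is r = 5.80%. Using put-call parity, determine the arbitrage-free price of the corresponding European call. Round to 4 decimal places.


Answer: Call price = 0.0250

Derivation:
Put-call parity: C - P = S_0 * exp(-qT) - K * exp(-rT).
S_0 * exp(-qT) = 10.1000 * 0.98314368 = 9.92975121
K * exp(-rT) = 11.4700 * 0.97141646 = 11.14214685
C = P + S*exp(-qT) - K*exp(-rT)
C = 1.2374 + 9.92975121 - 11.14214685 = 0.0250


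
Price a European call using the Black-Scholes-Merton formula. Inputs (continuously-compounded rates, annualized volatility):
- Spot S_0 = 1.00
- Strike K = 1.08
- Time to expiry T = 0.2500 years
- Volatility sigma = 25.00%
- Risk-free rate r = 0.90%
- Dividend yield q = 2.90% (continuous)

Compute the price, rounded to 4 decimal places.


Answer: Price = 0.0199

Derivation:
d1 = (ln(S/K) + (r - q + 0.5*sigma^2) * T) / (sigma * sqrt(T)) = -0.59318833
d2 = d1 - sigma * sqrt(T) = -0.71818833
exp(-rT) = 0.99775253; exp(-qT) = 0.99277622
C = S_0 * exp(-qT) * N(d1) - K * exp(-rT) * N(d2)
N(d1) = 0.27652756; N(d2) = 0.23632059
C = 1.0000 * 0.99277622 * 0.27652756 - 1.0800 * 0.99775253 * 0.23632059 = 0.0199
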